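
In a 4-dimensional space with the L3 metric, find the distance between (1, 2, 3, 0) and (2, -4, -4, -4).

(Σ|x_i - y_i|^3)^(1/3) = (|1 - 2|^3 + |2 - (-4)|^3 + |3 - (-4)|^3 + |0 - (-4)|^3)^(1/3)
= (1^3 + 6^3 + 7^3 + 4^3)^(1/3) = (1 + 216 + 343 + 64)^(1/3) = (624)^(1/3) ≈ 8.5453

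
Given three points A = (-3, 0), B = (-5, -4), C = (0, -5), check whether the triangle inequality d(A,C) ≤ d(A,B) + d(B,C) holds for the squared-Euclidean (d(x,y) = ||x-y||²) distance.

d(A,B) = 2² + 4² = 20, d(B,C) = 5² + 1² = 26, d(A,C) = 3² + 5² = 34.
d(A,C) = 34 ≤ 20 + 26 = 46. Triangle inequality is satisfied.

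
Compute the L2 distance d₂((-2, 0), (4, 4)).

√(Σ(x_i - y_i)²) = √((-2 - 4)² + (0 - 4)²)
= √((-6)² + (-4)²) = √(36 + 16) = √52 ≈ 7.2111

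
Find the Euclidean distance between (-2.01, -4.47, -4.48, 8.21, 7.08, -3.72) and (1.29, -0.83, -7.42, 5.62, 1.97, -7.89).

√(Σ(x_i - y_i)²) = √((-2.01 - 1.29)² + (-4.47 - (-0.83))² + (-4.48 - (-7.42))² + (8.21 - 5.62)² + (7.08 - 1.97)² + (-3.72 - (-7.89))²)
= √((-3.3)² + (-3.64)² + 2.94² + 2.59² + 5.11² + 4.17²) = √(10.89 + 13.2496 + 8.6436 + 6.7081 + 26.1121 + 17.3889) = √82.9923 ≈ 9.11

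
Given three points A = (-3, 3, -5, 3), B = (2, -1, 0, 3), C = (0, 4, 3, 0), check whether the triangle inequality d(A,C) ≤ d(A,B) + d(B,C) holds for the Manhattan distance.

d(A,B) = 5 + 4 + 5 + 0 = 14, d(B,C) = 2 + 5 + 3 + 3 = 13, d(A,C) = 3 + 1 + 8 + 3 = 15.
d(A,C) = 15 ≤ 14 + 13 = 27. Triangle inequality is satisfied.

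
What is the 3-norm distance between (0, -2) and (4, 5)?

(Σ|x_i - y_i|^3)^(1/3) = (|0 - 4|^3 + |-2 - 5|^3)^(1/3)
= (4^3 + 7^3)^(1/3) = (64 + 343)^(1/3) = (407)^(1/3) ≈ 7.4108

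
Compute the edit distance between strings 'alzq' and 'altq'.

Let D[i][j] be the edit distance between the first i characters of 'alzq' and the first j characters of 'altq', with D[i][0] = i, D[0][j] = j, and D[i][j] = D[i-1][j-1] if the characters match, else 1 + min(D[i-1][j], D[i][j-1], D[i-1][j-1]). Filling the table (rows: prefixes of 'alzq', columns: prefixes of 'altq'):
     ε  a  l  t  q
  ε  0  1  2  3  4
  a  1  0  1  2  3
  l  2  1  0  1  2
  z  3  2  1  1  2
  q  4  3  2  2  1
The bottom-right entry gives D[4][4] = 1, so no sequence of fewer than 1 edit works. Backtracking through the table gives one optimal edit sequence (1 edit):
  alzq → altq (sub z→t @3)
Edit distance = 1.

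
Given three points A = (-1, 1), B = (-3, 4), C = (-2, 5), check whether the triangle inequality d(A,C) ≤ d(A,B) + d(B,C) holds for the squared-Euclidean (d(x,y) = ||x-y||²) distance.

d(A,B) = 2² + 3² = 13, d(B,C) = 1² + 1² = 2, d(A,C) = 1² + 4² = 17.
d(A,C) = 17 > 13 + 2 = 15. Triangle inequality is VIOLATED. (Squared-Euclidean is not a metric — this is a counterexample.)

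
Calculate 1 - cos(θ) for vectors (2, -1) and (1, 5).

With u = (2, -1), v = (1, 5):
u·v = 2·1 + (-1)·5 = 2 + (-5) = -3.
|u| = √(2² + (-1)²) = √5, |v| = √(1² + 5²) = √26, so |u||v| = √(5·26) = √130.
cos θ = (u·v)/(|u||v|) = -3/√130 ≈ -0.2631
Cosine distance = 1 - cos θ ≈ 1 - (-0.2631) = 1.2631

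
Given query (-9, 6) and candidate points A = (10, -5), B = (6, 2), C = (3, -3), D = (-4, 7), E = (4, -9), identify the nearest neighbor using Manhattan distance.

Distances: d(A) = 30, d(B) = 19, d(C) = 21, d(D) = 6, d(E) = 28. Nearest: D = (-4, 7) with distance 6.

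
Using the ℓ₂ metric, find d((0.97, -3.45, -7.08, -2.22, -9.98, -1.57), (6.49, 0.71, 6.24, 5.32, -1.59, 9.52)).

√(Σ(x_i - y_i)²) = √((0.97 - 6.49)² + (-3.45 - 0.71)² + (-7.08 - 6.24)² + (-2.22 - 5.32)² + (-9.98 - (-1.59))² + (-1.57 - 9.52)²)
= √((-5.52)² + (-4.16)² + (-13.32)² + (-7.54)² + (-8.39)² + (-11.09)²) = √(30.4704 + 17.3056 + 177.4224 + 56.8516 + 70.3921 + 122.9881) = √475.4302 ≈ 21.8044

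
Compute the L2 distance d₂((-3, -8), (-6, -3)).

√(Σ(x_i - y_i)²) = √((-3 - (-6))² + (-8 - (-3))²)
= √(3² + (-5)²) = √(9 + 25) = √34 ≈ 5.831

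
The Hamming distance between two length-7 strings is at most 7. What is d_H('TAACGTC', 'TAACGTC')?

Differing positions: none. Hamming distance = 0. The maximum possible Hamming distance for length-7 strings is 7, so d_H/7 = 0/7 = 0.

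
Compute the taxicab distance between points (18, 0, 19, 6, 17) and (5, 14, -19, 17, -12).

Σ|x_i - y_i| = |18 - 5| + |0 - 14| + |19 - (-19)| + |6 - 17| + |17 - (-12)| = 13 + 14 + 38 + 11 + 29 = 105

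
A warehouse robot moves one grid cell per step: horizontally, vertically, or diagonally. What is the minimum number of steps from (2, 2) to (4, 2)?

max(|x_i - y_i|) = max(|2 - 4|, |2 - 2|) = max(2, 0) = 2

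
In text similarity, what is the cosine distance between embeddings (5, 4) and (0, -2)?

With u = (5, 4), v = (0, -2):
u·v = 5·0 + 4·(-2) = 0 + (-8) = -8.
|u| = √(5² + 4²) = √41, |v| = √(0² + (-2)²) = √4, so |u||v| = √(41·4) = √164.
cos θ = (u·v)/(|u||v|) = -8/√164 ≈ -0.6247
Cosine distance = 1 - cos θ ≈ 1 - (-0.6247) = 1.6247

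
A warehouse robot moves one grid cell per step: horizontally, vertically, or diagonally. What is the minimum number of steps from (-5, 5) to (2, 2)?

max(|x_i - y_i|) = max(|-5 - 2|, |5 - 2|) = max(7, 3) = 7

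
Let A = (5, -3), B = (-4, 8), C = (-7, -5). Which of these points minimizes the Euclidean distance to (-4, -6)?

Distances: d(A) ≈ 9.4868, d(B) = 14, d(C) ≈ 3.1623. Nearest: C = (-7, -5) with distance 3.1623.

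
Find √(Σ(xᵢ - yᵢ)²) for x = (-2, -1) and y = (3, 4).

√(Σ(x_i - y_i)²) = √((-2 - 3)² + (-1 - 4)²)
= √((-5)² + (-5)²) = √(25 + 25) = √50 ≈ 7.0711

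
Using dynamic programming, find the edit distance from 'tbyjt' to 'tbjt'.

Let D[i][j] be the edit distance between the first i characters of 'tbyjt' and the first j characters of 'tbjt', with D[i][0] = i, D[0][j] = j, and D[i][j] = D[i-1][j-1] if the characters match, else 1 + min(D[i-1][j], D[i][j-1], D[i-1][j-1]). Filling the table (rows: prefixes of 'tbyjt', columns: prefixes of 'tbjt'):
     ε  t  b  j  t
  ε  0  1  2  3  4
  t  1  0  1  2  3
  b  2  1  0  1  2
  y  3  2  1  1  2
  j  4  3  2  1  2
  t  5  4  3  2  1
The bottom-right entry gives D[5][4] = 1, so no sequence of fewer than 1 edit works. Backtracking through the table gives one optimal edit sequence (1 edit):
  tbyjt → tbjt (del y @3)
Edit distance = 1.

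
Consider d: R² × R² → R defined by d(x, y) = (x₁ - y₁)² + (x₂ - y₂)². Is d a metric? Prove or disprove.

No. The squared Euclidean distance fails the triangle inequality. Counterexample: x = (0, 0), y = (4, 5), z = (8, 10). d(x,z) = 8² + 10² = 164, but d(x,y) + d(y,z) = (4² + 5²) + (4² + 5²) = 41 + 41 = 82. Since 164 > 82, the triangle inequality is violated. (Note: √d, the ordinary Euclidean distance, IS a metric.)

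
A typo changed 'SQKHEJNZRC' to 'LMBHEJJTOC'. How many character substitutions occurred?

Differing positions: 1, 2, 3, 7, 8, 9. Hamming distance = 6.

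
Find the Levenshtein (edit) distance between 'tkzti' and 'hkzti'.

Let D[i][j] be the edit distance between the first i characters of 'tkzti' and the first j characters of 'hkzti', with D[i][0] = i, D[0][j] = j, and D[i][j] = D[i-1][j-1] if the characters match, else 1 + min(D[i-1][j], D[i][j-1], D[i-1][j-1]). Filling the table (rows: prefixes of 'tkzti', columns: prefixes of 'hkzti'):
     ε  h  k  z  t  i
  ε  0  1  2  3  4  5
  t  1  1  2  3  3  4
  k  2  2  1  2  3  4
  z  3  3  2  1  2  3
  t  4  4  3  2  1  2
  i  5  5  4  3  2  1
The bottom-right entry gives D[5][5] = 1, so no sequence of fewer than 1 edit works. Backtracking through the table gives one optimal edit sequence (1 edit):
  tkzti → hkzti (sub t→h @1)
Edit distance = 1.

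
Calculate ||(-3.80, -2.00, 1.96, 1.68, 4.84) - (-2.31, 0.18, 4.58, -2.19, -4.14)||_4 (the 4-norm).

(Σ|x_i - y_i|^4)^(1/4) = (|-3.8 - (-2.31)|^4 + |-2 - 0.18|^4 + |1.96 - 4.58|^4 + |1.68 - (-2.19)|^4 + |4.84 - (-4.14)|^4)^(1/4)
= (1.49^4 + 2.18^4 + 2.62^4 + 3.87^4 + 8.98^4)^(1/4) ≈ (4.9288 + 22.5853 + 47.12 + 224.3075 + 6502.8741)^(1/4) = (6801.8157)^(1/4) ≈ 9.0815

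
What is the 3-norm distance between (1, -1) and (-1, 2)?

(Σ|x_i - y_i|^3)^(1/3) = (|1 - (-1)|^3 + |-1 - 2|^3)^(1/3)
= (2^3 + 3^3)^(1/3) = (8 + 27)^(1/3) = (35)^(1/3) ≈ 3.2711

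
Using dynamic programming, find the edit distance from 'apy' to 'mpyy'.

Let D[i][j] be the edit distance between the first i characters of 'apy' and the first j characters of 'mpyy', with D[i][0] = i, D[0][j] = j, and D[i][j] = D[i-1][j-1] if the characters match, else 1 + min(D[i-1][j], D[i][j-1], D[i-1][j-1]). Filling the table (rows: prefixes of 'apy', columns: prefixes of 'mpyy'):
     ε  m  p  y  y
  ε  0  1  2  3  4
  a  1  1  2  3  4
  p  2  2  1  2  3
  y  3  3  2  1  2
The bottom-right entry gives D[3][4] = 2, so no sequence of fewer than 2 edits works. Backtracking through the table gives one optimal edit sequence (2 edits):
  apy → mpy (sub a→m @1)
  mpy → mpyy (ins y @3)
Edit distance = 2.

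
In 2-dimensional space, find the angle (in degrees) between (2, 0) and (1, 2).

With u = (2, 0), v = (1, 2):
u·v = 2·1 + 0·2 = 2 + 0 = 2.
|u| = √(2² + 0²) = √4, |v| = √(1² + 2²) = √5, so |u||v| = √(4·5) = √20.
cos θ = (u·v)/(|u||v|) = 2/√20 ≈ 0.447214
θ = arccos(0.447214) ≈ 63.43°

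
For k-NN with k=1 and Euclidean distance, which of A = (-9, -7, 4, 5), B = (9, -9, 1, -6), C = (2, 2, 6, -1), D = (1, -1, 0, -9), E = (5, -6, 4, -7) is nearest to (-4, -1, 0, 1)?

Distances: d(A) ≈ 9.6437, d(B) ≈ 16.8226, d(C) ≈ 9.2195, d(D) ≈ 11.1803, d(E) ≈ 13.6382. Nearest: C = (2, 2, 6, -1) with distance 9.2195.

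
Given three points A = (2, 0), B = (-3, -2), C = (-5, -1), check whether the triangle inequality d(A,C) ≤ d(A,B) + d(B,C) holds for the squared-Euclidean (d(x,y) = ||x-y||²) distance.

d(A,B) = 5² + 2² = 29, d(B,C) = 2² + 1² = 5, d(A,C) = 7² + 1² = 50.
d(A,C) = 50 > 29 + 5 = 34. Triangle inequality is VIOLATED. (Squared-Euclidean is not a metric — this is a counterexample.)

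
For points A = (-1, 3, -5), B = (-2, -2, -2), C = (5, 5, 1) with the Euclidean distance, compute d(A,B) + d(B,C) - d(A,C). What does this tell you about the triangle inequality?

d(A,B) = √(1² + 5² + 3²) = √35 ≈ 5.9161, d(B,C) = √(7² + 7² + 3²) = √107 ≈ 10.3441, d(A,C) = √(6² + 2² + 6²) = √76 ≈ 8.7178.
d(A,B) + d(B,C) - d(A,C) = 5.9161 + 10.3441 - 8.7178 = 16.2602 - 8.7178 = 7.5424 (to 4 decimal places). This is ≥ 0, so the triangle inequality holds for these points.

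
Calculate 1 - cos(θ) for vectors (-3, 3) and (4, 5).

With u = (-3, 3), v = (4, 5):
u·v = (-3)·4 + 3·5 = (-12) + 15 = 3.
|u| = √((-3)² + 3²) = √18, |v| = √(4² + 5²) = √41, so |u||v| = √(18·41) = √738.
cos θ = (u·v)/(|u||v|) = 3/√738 ≈ 0.1104
Cosine distance = 1 - cos θ ≈ 1 - 0.1104 = 0.8896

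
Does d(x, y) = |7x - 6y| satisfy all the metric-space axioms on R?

No. d fails symmetry: d(4, 7) = |7·4 - 6·7| = |-14| = 14, but d(7, 4) = |7·7 - 6·4| = |25| = 25. Since 14 ≠ 25, d(x,y) ≠ d(y,x) in general.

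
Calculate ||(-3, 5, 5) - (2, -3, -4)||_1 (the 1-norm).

Σ|x_i - y_i| = |-3 - 2| + |5 - (-3)| + |5 - (-4)| = 5 + 8 + 9 = 22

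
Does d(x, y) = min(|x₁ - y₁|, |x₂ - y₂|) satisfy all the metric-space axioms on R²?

No. d fails identity of indiscernibles: take x = (5, 0) and y = (5, 8). Then d(x,y) = min(|5 - 5|, |0 - 8|) = min(0, 8) = 0, yet x ≠ y.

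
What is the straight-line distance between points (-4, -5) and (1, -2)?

√(Σ(x_i - y_i)²) = √((-4 - 1)² + (-5 - (-2))²)
= √((-5)² + (-3)²) = √(25 + 9) = √34 ≈ 5.831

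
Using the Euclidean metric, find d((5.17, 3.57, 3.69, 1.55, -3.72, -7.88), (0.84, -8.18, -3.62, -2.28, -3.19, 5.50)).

√(Σ(x_i - y_i)²) = √((5.17 - 0.84)² + (3.57 - (-8.18))² + (3.69 - (-3.62))² + (1.55 - (-2.28))² + (-3.72 - (-3.19))² + (-7.88 - 5.5)²)
= √(4.33² + 11.75² + 7.31² + 3.83² + (-0.53)² + (-13.38)²) = √(18.7489 + 138.0625 + 53.4361 + 14.6689 + 0.2809 + 179.0244) = √404.2217 ≈ 20.1053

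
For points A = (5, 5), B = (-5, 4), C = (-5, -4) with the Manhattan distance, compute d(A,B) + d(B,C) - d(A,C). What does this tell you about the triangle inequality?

d(A,B) = 10 + 1 = 11, d(B,C) = 0 + 8 = 8, d(A,C) = 10 + 9 = 19.
d(A,B) + d(B,C) - d(A,C) = 11 + 8 - 19 = 19 - 19 = 0. This is ≥ 0, so the triangle inequality holds for these points.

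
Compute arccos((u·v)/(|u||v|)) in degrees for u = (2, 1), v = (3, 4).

With u = (2, 1), v = (3, 4):
u·v = 2·3 + 1·4 = 6 + 4 = 10.
|u| = √(2² + 1²) = √5, |v| = √(3² + 4²) = √25, so |u||v| = √(5·25) = √125.
cos θ = (u·v)/(|u||v|) = 10/√125 ≈ 0.894427
θ = arccos(0.894427) ≈ 26.57°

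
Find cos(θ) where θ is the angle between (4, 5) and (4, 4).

With u = (4, 5), v = (4, 4):
u·v = 4·4 + 5·4 = 16 + 20 = 36.
|u| = √(4² + 5²) = √41, |v| = √(4² + 4²) = √32, so |u||v| = √(41·32) = √1312.
cos θ = (u·v)/(|u||v|) = 36/√1312 ≈ 0.9939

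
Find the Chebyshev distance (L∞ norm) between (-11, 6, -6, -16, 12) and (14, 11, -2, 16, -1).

max(|x_i - y_i|) = max(|-11 - 14|, |6 - 11|, |-6 - (-2)|, |-16 - 16|, |12 - (-1)|) = max(25, 5, 4, 32, 13) = 32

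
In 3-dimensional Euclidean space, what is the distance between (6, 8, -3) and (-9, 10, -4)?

√(Σ(x_i - y_i)²) = √((6 - (-9))² + (8 - 10)² + (-3 - (-4))²)
= √(15² + (-2)² + 1²) = √(225 + 4 + 1) = √230 ≈ 15.1658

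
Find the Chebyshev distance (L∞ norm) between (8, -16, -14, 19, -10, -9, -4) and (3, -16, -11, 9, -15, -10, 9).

max(|x_i - y_i|) = max(|8 - 3|, |-16 - (-16)|, |-14 - (-11)|, |19 - 9|, |-10 - (-15)|, |-9 - (-10)|, |-4 - 9|) = max(5, 0, 3, 10, 5, 1, 13) = 13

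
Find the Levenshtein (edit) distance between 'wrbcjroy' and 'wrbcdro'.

Let D[i][j] be the edit distance between the first i characters of 'wrbcjroy' and the first j characters of 'wrbcdro', with D[i][0] = i, D[0][j] = j, and D[i][j] = D[i-1][j-1] if the characters match, else 1 + min(D[i-1][j], D[i][j-1], D[i-1][j-1]). Filling the table (rows: prefixes of 'wrbcjroy', columns: prefixes of 'wrbcdro'):
     ε  w  r  b  c  d  r  o
  ε  0  1  2  3  4  5  6  7
  w  1  0  1  2  3  4  5  6
  r  2  1  0  1  2  3  4  5
  b  3  2  1  0  1  2  3  4
  c  4  3  2  1  0  1  2  3
  j  5  4  3  2  1  1  2  3
  r  6  5  4  3  2  2  1  2
  o  7  6  5  4  3  3  2  1
  y  8  7  6  5  4  4  3  2
The bottom-right entry gives D[8][7] = 2, so no sequence of fewer than 2 edits works. Backtracking through the table gives one optimal edit sequence (2 edits):
  wrbcjroy → wrbcdroy (sub j→d @5)
  wrbcdroy → wrbcdro (del y @8)
Edit distance = 2.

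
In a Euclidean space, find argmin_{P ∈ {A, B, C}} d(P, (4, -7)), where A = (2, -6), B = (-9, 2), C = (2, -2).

Distances: d(A) ≈ 2.2361, d(B) ≈ 15.8114, d(C) ≈ 5.3852. Nearest: A = (2, -6) with distance 2.2361.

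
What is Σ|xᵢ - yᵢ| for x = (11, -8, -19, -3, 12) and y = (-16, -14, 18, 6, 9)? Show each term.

Σ|x_i - y_i| = |11 - (-16)| + |-8 - (-14)| + |-19 - 18| + |-3 - 6| + |12 - 9| = 27 + 6 + 37 + 9 + 3 = 82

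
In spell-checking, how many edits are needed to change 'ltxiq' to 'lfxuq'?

Let D[i][j] be the edit distance between the first i characters of 'ltxiq' and the first j characters of 'lfxuq', with D[i][0] = i, D[0][j] = j, and D[i][j] = D[i-1][j-1] if the characters match, else 1 + min(D[i-1][j], D[i][j-1], D[i-1][j-1]). Filling the table (rows: prefixes of 'ltxiq', columns: prefixes of 'lfxuq'):
     ε  l  f  x  u  q
  ε  0  1  2  3  4  5
  l  1  0  1  2  3  4
  t  2  1  1  2  3  4
  x  3  2  2  1  2  3
  i  4  3  3  2  2  3
  q  5  4  4  3  3  2
The bottom-right entry gives D[5][5] = 2, so no sequence of fewer than 2 edits works. Backtracking through the table gives one optimal edit sequence (2 edits):
  ltxiq → lfxiq (sub t→f @2)
  lfxiq → lfxuq (sub i→u @4)
Edit distance = 2.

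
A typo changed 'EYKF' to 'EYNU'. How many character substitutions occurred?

Differing positions: 3, 4. Hamming distance = 2.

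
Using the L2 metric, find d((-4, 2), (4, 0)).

√(Σ(x_i - y_i)²) = √((-4 - 4)² + (2 - 0)²)
= √((-8)² + 2²) = √(64 + 4) = √68 ≈ 8.2462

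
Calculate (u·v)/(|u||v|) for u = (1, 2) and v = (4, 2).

With u = (1, 2), v = (4, 2):
u·v = 1·4 + 2·2 = 4 + 4 = 8.
|u| = √(1² + 2²) = √5, |v| = √(4² + 2²) = √20, so |u||v| = √(5·20) = √100 = 10.
cos θ = (u·v)/(|u||v|) = 8/10 = 0.8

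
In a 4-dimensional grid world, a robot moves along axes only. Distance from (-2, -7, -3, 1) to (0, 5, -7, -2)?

Σ|x_i - y_i| = |-2 - 0| + |-7 - 5| + |-3 - (-7)| + |1 - (-2)| = 2 + 12 + 4 + 3 = 21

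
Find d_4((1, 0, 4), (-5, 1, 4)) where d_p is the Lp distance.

(Σ|x_i - y_i|^4)^(1/4) = (|1 - (-5)|^4 + |0 - 1|^4 + |4 - 4|^4)^(1/4)
= (6^4 + 1^4 + 0^4)^(1/4) = (1296 + 1 + 0)^(1/4) = (1297)^(1/4) ≈ 6.0012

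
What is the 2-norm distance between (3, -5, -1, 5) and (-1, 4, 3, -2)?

(Σ|x_i - y_i|^2)^(1/2) = (|3 - (-1)|^2 + |-5 - 4|^2 + |-1 - 3|^2 + |5 - (-2)|^2)^(1/2)
= (4^2 + 9^2 + 4^2 + 7^2)^(1/2) = (16 + 81 + 16 + 49)^(1/2) = (162)^(1/2) ≈ 12.7279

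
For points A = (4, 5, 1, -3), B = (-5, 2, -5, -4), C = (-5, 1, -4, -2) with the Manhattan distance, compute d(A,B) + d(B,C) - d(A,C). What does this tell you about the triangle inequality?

d(A,B) = 9 + 3 + 6 + 1 = 19, d(B,C) = 0 + 1 + 1 + 2 = 4, d(A,C) = 9 + 4 + 5 + 1 = 19.
d(A,B) + d(B,C) - d(A,C) = 19 + 4 - 19 = 23 - 19 = 4. This is ≥ 0, so the triangle inequality holds for these points.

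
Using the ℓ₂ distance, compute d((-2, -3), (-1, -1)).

(Σ|x_i - y_i|^2)^(1/2) = (|-2 - (-1)|^2 + |-3 - (-1)|^2)^(1/2)
= (1^2 + 2^2)^(1/2) = (1 + 4)^(1/2) = (5)^(1/2) ≈ 2.2361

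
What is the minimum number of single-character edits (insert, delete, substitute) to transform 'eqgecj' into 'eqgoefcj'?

Let D[i][j] be the edit distance between the first i characters of 'eqgecj' and the first j characters of 'eqgoefcj', with D[i][0] = i, D[0][j] = j, and D[i][j] = D[i-1][j-1] if the characters match, else 1 + min(D[i-1][j], D[i][j-1], D[i-1][j-1]). Filling the table (rows: prefixes of 'eqgecj', columns: prefixes of 'eqgoefcj'):
     ε  e  q  g  o  e  f  c  j
  ε  0  1  2  3  4  5  6  7  8
  e  1  0  1  2  3  4  5  6  7
  q  2  1  0  1  2  3  4  5  6
  g  3  2  1  0  1  2  3  4  5
  e  4  3  2  1  1  1  2  3  4
  c  5  4  3  2  2  2  2  2  3
  j  6  5  4  3  3  3  3  3  2
The bottom-right entry gives D[6][8] = 2, so no sequence of fewer than 2 edits works. Backtracking through the table gives one optimal edit sequence (2 edits):
  eqgecj → eqgoecj (ins o @4)
  eqgoecj → eqgoefcj (ins f @6)
Edit distance = 2.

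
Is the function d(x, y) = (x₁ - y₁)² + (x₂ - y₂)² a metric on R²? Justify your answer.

No. The squared Euclidean distance fails the triangle inequality. Counterexample: x = (0, 0), y = (5, 5), z = (10, 10). d(x,z) = 10² + 10² = 200, but d(x,y) + d(y,z) = (5² + 5²) + (5² + 5²) = 50 + 50 = 100. Since 200 > 100, the triangle inequality is violated. (Note: √d, the ordinary Euclidean distance, IS a metric.)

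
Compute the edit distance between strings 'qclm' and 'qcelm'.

Let D[i][j] be the edit distance between the first i characters of 'qclm' and the first j characters of 'qcelm', with D[i][0] = i, D[0][j] = j, and D[i][j] = D[i-1][j-1] if the characters match, else 1 + min(D[i-1][j], D[i][j-1], D[i-1][j-1]). Filling the table (rows: prefixes of 'qclm', columns: prefixes of 'qcelm'):
     ε  q  c  e  l  m
  ε  0  1  2  3  4  5
  q  1  0  1  2  3  4
  c  2  1  0  1  2  3
  l  3  2  1  1  1  2
  m  4  3  2  2  2  1
The bottom-right entry gives D[4][5] = 1, so no sequence of fewer than 1 edit works. Backtracking through the table gives one optimal edit sequence (1 edit):
  qclm → qcelm (ins e @3)
Edit distance = 1.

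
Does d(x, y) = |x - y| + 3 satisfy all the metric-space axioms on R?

No. d fails identity of indiscernibles (specifically d(x,x) = 0): d(7, 7) = |7 - 7| + 3 = 0 + 3 = 3 ≠ 0.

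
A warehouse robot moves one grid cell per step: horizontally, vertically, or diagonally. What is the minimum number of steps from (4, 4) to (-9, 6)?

max(|x_i - y_i|) = max(|4 - (-9)|, |4 - 6|) = max(13, 2) = 13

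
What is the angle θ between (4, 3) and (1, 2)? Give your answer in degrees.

With u = (4, 3), v = (1, 2):
u·v = 4·1 + 3·2 = 4 + 6 = 10.
|u| = √(4² + 3²) = √25, |v| = √(1² + 2²) = √5, so |u||v| = √(25·5) = √125.
cos θ = (u·v)/(|u||v|) = 10/√125 ≈ 0.894427
θ = arccos(0.894427) ≈ 26.57°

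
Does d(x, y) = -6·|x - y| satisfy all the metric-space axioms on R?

No. With c = -6 < 0, d fails non-negativity: d(9, 12) = -6·|9 - 12| = -6·3 = -18 < 0.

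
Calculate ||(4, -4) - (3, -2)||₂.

√(Σ(x_i - y_i)²) = √((4 - 3)² + (-4 - (-2))²)
= √(1² + (-2)²) = √(1 + 4) = √5 ≈ 2.2361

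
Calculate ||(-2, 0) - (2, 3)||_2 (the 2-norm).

(Σ|x_i - y_i|^2)^(1/2) = (|-2 - 2|^2 + |0 - 3|^2)^(1/2)
= (4^2 + 3^2)^(1/2) = (16 + 9)^(1/2) = (25)^(1/2) = 5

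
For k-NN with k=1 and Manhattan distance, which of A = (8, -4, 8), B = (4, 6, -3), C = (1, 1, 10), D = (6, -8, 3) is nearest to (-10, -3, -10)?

Distances: d(A) = 37, d(B) = 30, d(C) = 35, d(D) = 34. Nearest: B = (4, 6, -3) with distance 30.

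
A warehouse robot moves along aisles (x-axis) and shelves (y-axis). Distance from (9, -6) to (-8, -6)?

Σ|x_i - y_i| = |9 - (-8)| + |-6 - (-6)| = 17 + 0 = 17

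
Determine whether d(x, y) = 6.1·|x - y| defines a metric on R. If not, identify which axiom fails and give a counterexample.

Yes. Since |x - y| is a metric on R and 6.1 > 0, the positive scalar multiple 6.1·|x - y| is also a metric: scaling by a positive constant preserves non-negativity, identity (d=0 ⟺ |x-y|=0 ⟺ x=y), symmetry, and the triangle inequality.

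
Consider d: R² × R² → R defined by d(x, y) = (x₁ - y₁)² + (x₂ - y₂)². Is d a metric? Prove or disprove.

No. The squared Euclidean distance fails the triangle inequality. Counterexample: x = (0, 0), y = (5, 3), z = (10, 6). d(x,z) = 10² + 6² = 136, but d(x,y) + d(y,z) = (5² + 3²) + (5² + 3²) = 34 + 34 = 68. Since 136 > 68, the triangle inequality is violated. (Note: √d, the ordinary Euclidean distance, IS a metric.)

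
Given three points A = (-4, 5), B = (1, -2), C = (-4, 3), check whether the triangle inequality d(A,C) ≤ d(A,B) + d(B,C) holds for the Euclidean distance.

d(A,B) = √(5² + 7²) = √74 ≈ 8.6023, d(B,C) = √(5² + 5²) = √50 ≈ 7.0711, d(A,C) = √(0² + 2²) = √4 = 2.
d(A,C) = 2 ≤ 8.6023 + 7.0711 = 15.6734. Triangle inequality is satisfied.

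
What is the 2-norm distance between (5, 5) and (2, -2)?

(Σ|x_i - y_i|^2)^(1/2) = (|5 - 2|^2 + |5 - (-2)|^2)^(1/2)
= (3^2 + 7^2)^(1/2) = (9 + 49)^(1/2) = (58)^(1/2) ≈ 7.6158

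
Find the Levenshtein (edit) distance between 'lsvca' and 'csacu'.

Let D[i][j] be the edit distance between the first i characters of 'lsvca' and the first j characters of 'csacu', with D[i][0] = i, D[0][j] = j, and D[i][j] = D[i-1][j-1] if the characters match, else 1 + min(D[i-1][j], D[i][j-1], D[i-1][j-1]). Filling the table (rows: prefixes of 'lsvca', columns: prefixes of 'csacu'):
     ε  c  s  a  c  u
  ε  0  1  2  3  4  5
  l  1  1  2  3  4  5
  s  2  2  1  2  3  4
  v  3  3  2  2  3  4
  c  4  3  3  3  2  3
  a  5  4  4  3  3  3
The bottom-right entry gives D[5][5] = 3, so no sequence of fewer than 3 edits works. Backtracking through the table gives one optimal edit sequence (3 edits):
  lsvca → csvca (sub l→c @1)
  csvca → csaca (sub v→a @3)
  csaca → csacu (sub a→u @5)
Edit distance = 3.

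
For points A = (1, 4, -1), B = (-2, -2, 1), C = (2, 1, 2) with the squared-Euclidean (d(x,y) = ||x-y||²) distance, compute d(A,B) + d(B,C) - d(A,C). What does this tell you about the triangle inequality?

d(A,B) = 3² + 6² + 2² = 49, d(B,C) = 4² + 3² + 1² = 26, d(A,C) = 1² + 3² + 3² = 19.
d(A,B) + d(B,C) - d(A,C) = 49 + 26 - 19 = 75 - 19 = 56. This is ≥ 0, so the triangle inequality holds for these points.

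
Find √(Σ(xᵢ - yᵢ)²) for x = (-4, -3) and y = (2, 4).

√(Σ(x_i - y_i)²) = √((-4 - 2)² + (-3 - 4)²)
= √((-6)² + (-7)²) = √(36 + 49) = √85 ≈ 9.2195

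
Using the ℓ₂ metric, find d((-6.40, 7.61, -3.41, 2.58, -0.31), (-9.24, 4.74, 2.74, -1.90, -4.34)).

√(Σ(x_i - y_i)²) = √((-6.4 - (-9.24))² + (7.61 - 4.74)² + (-3.41 - 2.74)² + (2.58 - (-1.9))² + (-0.31 - (-4.34))²)
= √(2.84² + 2.87² + (-6.15)² + 4.48² + 4.03²) = √(8.0656 + 8.2369 + 37.8225 + 20.0704 + 16.2409) = √90.4363 ≈ 9.5098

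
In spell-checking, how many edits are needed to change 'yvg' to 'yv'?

Let D[i][j] be the edit distance between the first i characters of 'yvg' and the first j characters of 'yv', with D[i][0] = i, D[0][j] = j, and D[i][j] = D[i-1][j-1] if the characters match, else 1 + min(D[i-1][j], D[i][j-1], D[i-1][j-1]). Filling the table (rows: prefixes of 'yvg', columns: prefixes of 'yv'):
     ε  y  v
  ε  0  1  2
  y  1  0  1
  v  2  1  0
  g  3  2  1
The bottom-right entry gives D[3][2] = 1, so no sequence of fewer than 1 edit works. Backtracking through the table gives one optimal edit sequence (1 edit):
  yvg → yv (del g @3)
Edit distance = 1.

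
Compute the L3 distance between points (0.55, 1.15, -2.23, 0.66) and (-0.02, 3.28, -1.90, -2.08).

(Σ|x_i - y_i|^3)^(1/3) = (|0.55 - (-0.02)|^3 + |1.15 - 3.28|^3 + |-2.23 - (-1.9)|^3 + |0.66 - (-2.08)|^3)^(1/3)
= (0.57^3 + 2.13^3 + 0.33^3 + 2.74^3)^(1/3) ≈ (0.1852 + 9.6636 + 0.0359 + 20.5708)^(1/3) = (30.4555)^(1/3) ≈ 3.1229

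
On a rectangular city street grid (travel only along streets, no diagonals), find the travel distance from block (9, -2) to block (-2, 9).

Σ|x_i - y_i| = |9 - (-2)| + |-2 - 9| = 11 + 11 = 22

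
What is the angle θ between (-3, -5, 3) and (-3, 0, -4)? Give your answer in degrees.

With u = (-3, -5, 3), v = (-3, 0, -4):
u·v = (-3)·(-3) + (-5)·0 + 3·(-4) = 9 + 0 + (-12) = -3.
|u| = √((-3)² + (-5)² + 3²) = √43, |v| = √((-3)² + 0² + (-4)²) = √25, so |u||v| = √(43·25) = √1075.
cos θ = (u·v)/(|u||v|) = -3/√1075 ≈ -0.091499
θ = arccos(-0.091499) ≈ 95.25°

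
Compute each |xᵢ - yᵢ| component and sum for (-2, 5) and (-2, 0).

Σ|x_i - y_i| = |-2 - (-2)| + |5 - 0| = 0 + 5 = 5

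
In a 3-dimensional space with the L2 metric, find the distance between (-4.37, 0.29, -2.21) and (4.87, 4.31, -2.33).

(Σ|x_i - y_i|^2)^(1/2) = (|-4.37 - 4.87|^2 + |0.29 - 4.31|^2 + |-2.21 - (-2.33)|^2)^(1/2)
= (9.24^2 + 4.02^2 + 0.12^2)^(1/2) = (85.3776 + 16.1604 + 0.0144)^(1/2) = (101.5524)^(1/2) ≈ 10.0773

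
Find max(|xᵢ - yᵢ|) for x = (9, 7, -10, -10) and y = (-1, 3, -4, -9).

max(|x_i - y_i|) = max(|9 - (-1)|, |7 - 3|, |-10 - (-4)|, |-10 - (-9)|) = max(10, 4, 6, 1) = 10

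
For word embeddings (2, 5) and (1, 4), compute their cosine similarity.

With u = (2, 5), v = (1, 4):
u·v = 2·1 + 5·4 = 2 + 20 = 22.
|u| = √(2² + 5²) = √29, |v| = √(1² + 4²) = √17, so |u||v| = √(29·17) = √493.
cos θ = (u·v)/(|u||v|) = 22/√493 ≈ 0.9908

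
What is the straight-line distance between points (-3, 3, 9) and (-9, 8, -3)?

√(Σ(x_i - y_i)²) = √((-3 - (-9))² + (3 - 8)² + (9 - (-3))²)
= √(6² + (-5)² + 12²) = √(36 + 25 + 144) = √205 ≈ 14.3178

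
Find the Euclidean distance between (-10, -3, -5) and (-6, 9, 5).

√(Σ(x_i - y_i)²) = √((-10 - (-6))² + (-3 - 9)² + (-5 - 5)²)
= √((-4)² + (-12)² + (-10)²) = √(16 + 144 + 100) = √260 ≈ 16.1245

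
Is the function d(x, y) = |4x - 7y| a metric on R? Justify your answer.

No. d fails symmetry: d(2, 6) = |4·2 - 7·6| = |-34| = 34, but d(6, 2) = |4·6 - 7·2| = |10| = 10. Since 34 ≠ 10, d(x,y) ≠ d(y,x) in general.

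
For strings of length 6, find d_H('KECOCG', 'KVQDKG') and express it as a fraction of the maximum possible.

Differing positions: 2, 3, 4, 5. Hamming distance = 4. The maximum possible Hamming distance for length-6 strings is 6, so d_H/6 = 4/6 ≈ 0.6667.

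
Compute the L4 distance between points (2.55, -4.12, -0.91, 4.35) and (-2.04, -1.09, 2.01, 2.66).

(Σ|x_i - y_i|^4)^(1/4) = (|2.55 - (-2.04)|^4 + |-4.12 - (-1.09)|^4 + |-0.91 - 2.01|^4 + |4.35 - 2.66|^4)^(1/4)
= (4.59^4 + 3.03^4 + 2.92^4 + 1.69^4)^(1/4) ≈ (443.8648 + 84.2889 + 72.6995 + 8.1573)^(1/4) = (609.0105)^(1/4) ≈ 4.9677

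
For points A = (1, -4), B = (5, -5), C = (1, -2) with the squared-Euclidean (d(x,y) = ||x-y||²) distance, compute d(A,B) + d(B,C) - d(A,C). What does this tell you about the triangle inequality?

d(A,B) = 4² + 1² = 17, d(B,C) = 4² + 3² = 25, d(A,C) = 0² + 2² = 4.
d(A,B) + d(B,C) - d(A,C) = 17 + 25 - 4 = 42 - 4 = 38. This is ≥ 0, so the triangle inequality holds for these points.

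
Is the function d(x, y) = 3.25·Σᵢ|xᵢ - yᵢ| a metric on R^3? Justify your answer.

Yes. The L1 (Manhattan) norm induces a metric on R^3, and multiplying a metric by a positive constant 3.25 > 0 preserves all four axioms: non-negativity (3.25·||x-y|| ≥ 0), identity (3.25·||x-y|| = 0 ⟺ ||x-y|| = 0 ⟺ x = y), symmetry (||x-y|| = ||y-x||), and the triangle inequality (3.25·||x-z|| ≤ 3.25·||x-y|| + 3.25·||y-z||). So d is a metric.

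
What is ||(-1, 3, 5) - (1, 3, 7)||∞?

max(|x_i - y_i|) = max(|-1 - 1|, |3 - 3|, |5 - 7|) = max(2, 0, 2) = 2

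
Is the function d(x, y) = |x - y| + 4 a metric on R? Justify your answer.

No. d fails identity of indiscernibles (specifically d(x,x) = 0): d(-5, -5) = |-5 - (-5)| + 4 = 0 + 4 = 4 ≠ 0.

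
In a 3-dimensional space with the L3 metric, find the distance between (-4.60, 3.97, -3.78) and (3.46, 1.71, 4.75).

(Σ|x_i - y_i|^3)^(1/3) = (|-4.6 - 3.46|^3 + |3.97 - 1.71|^3 + |-3.78 - 4.75|^3)^(1/3)
= (8.06^3 + 2.26^3 + 8.53^3)^(1/3) ≈ (523.6066 + 11.5432 + 620.6505)^(1/3) = (1155.8003)^(1/3) ≈ 10.4945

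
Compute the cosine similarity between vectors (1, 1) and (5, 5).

With u = (1, 1), v = (5, 5):
u·v = 1·5 + 1·5 = 5 + 5 = 10.
|u| = √(1² + 1²) = √2, |v| = √(5² + 5²) = √50, so |u||v| = √(2·50) = √100 = 10.
cos θ = (u·v)/(|u||v|) = 10/10 = 1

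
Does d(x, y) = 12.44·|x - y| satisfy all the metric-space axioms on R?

Yes. Since |x - y| is a metric on R and 12.44 > 0, the positive scalar multiple 12.44·|x - y| is also a metric: scaling by a positive constant preserves non-negativity, identity (d=0 ⟺ |x-y|=0 ⟺ x=y), symmetry, and the triangle inequality.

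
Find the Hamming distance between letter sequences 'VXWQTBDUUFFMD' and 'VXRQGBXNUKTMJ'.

Differing positions: 3, 5, 7, 8, 10, 11, 13. Hamming distance = 7.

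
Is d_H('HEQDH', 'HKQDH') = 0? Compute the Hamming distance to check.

Differing positions: 2. Hamming distance = 1, so the claim that d_H = 0 is false.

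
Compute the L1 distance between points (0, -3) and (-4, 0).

Σ|x_i - y_i| = |0 - (-4)| + |-3 - 0| = 4 + 3 = 7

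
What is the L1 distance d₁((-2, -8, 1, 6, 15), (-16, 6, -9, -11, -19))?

Σ|x_i - y_i| = |-2 - (-16)| + |-8 - 6| + |1 - (-9)| + |6 - (-11)| + |15 - (-19)| = 14 + 14 + 10 + 17 + 34 = 89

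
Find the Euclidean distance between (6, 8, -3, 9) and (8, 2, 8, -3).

√(Σ(x_i - y_i)²) = √((6 - 8)² + (8 - 2)² + (-3 - 8)² + (9 - (-3))²)
= √((-2)² + 6² + (-11)² + 12²) = √(4 + 36 + 121 + 144) = √305 ≈ 17.4642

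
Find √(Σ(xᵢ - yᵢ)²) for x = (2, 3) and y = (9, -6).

√(Σ(x_i - y_i)²) = √((2 - 9)² + (3 - (-6))²)
= √((-7)² + 9²) = √(49 + 81) = √130 ≈ 11.4018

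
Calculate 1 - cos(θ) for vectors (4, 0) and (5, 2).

With u = (4, 0), v = (5, 2):
u·v = 4·5 + 0·2 = 20 + 0 = 20.
|u| = √(4² + 0²) = √16, |v| = √(5² + 2²) = √29, so |u||v| = √(16·29) = √464.
cos θ = (u·v)/(|u||v|) = 20/√464 ≈ 0.9285
Cosine distance = 1 - cos θ ≈ 1 - 0.9285 = 0.0715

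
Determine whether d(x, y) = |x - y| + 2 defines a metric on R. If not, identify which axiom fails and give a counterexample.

No. d fails identity of indiscernibles (specifically d(x,x) = 0): d(1, 1) = |1 - 1| + 2 = 0 + 2 = 2 ≠ 0.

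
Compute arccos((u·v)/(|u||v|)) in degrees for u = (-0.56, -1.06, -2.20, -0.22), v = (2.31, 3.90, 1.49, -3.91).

With u = (-0.56, -1.06, -2.20, -0.22), v = (2.31, 3.90, 1.49, -3.91):
u·v = (-0.56)·2.31 + (-1.06)·3.9 + (-2.2)·1.49 + (-0.22)·(-3.91) = (-1.2936) + (-4.134) + (-3.278) + 0.8602 = -7.8454.
|u| = √((-0.56)² + (-1.06)² + (-2.2)² + (-0.22)²) = √(0.3136 + 1.1236 + 4.84 + 0.0484) = √6.3256, |v| = √(2.31² + 3.9² + 1.49² + (-3.91)²) = √(5.3361 + 15.21 + 2.2201 + 15.2881) = √38.0543.
cos θ = (u·v)/(|u||v|) = -7.8454/(√6.3256·√38.0543) ≈ -0.505664
θ = arccos(-0.505664) ≈ 120.38°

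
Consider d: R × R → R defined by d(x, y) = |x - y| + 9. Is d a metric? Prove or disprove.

No. d fails identity of indiscernibles (specifically d(x,x) = 0): d(0, 0) = |0 - 0| + 9 = 0 + 9 = 9 ≠ 0.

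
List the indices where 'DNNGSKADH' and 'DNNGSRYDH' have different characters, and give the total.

Differing positions: 6, 7. Hamming distance = 2.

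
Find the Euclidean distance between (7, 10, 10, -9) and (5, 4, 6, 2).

√(Σ(x_i - y_i)²) = √((7 - 5)² + (10 - 4)² + (10 - 6)² + (-9 - 2)²)
= √(2² + 6² + 4² + (-11)²) = √(4 + 36 + 16 + 121) = √177 ≈ 13.3041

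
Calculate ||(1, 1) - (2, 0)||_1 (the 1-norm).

Σ|x_i - y_i| = |1 - 2| + |1 - 0| = 1 + 1 = 2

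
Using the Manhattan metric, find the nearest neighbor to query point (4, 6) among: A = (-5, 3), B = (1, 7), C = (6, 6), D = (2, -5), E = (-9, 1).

Distances: d(A) = 12, d(B) = 4, d(C) = 2, d(D) = 13, d(E) = 18. Nearest: C = (6, 6) with distance 2.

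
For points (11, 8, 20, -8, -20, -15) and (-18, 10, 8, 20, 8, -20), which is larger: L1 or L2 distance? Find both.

L1 = |11 - (-18)| + |8 - 10| + |20 - 8| + |-8 - 20| + |-20 - 8| + |-15 - (-20)| = 29 + 2 + 12 + 28 + 28 + 5 = 104
L2 = √(29² + 2² + 12² + 28² + 28² + 5²) = √2582 ≈ 50.8134
L1 ≥ L2 always (equality iff movement is along one axis); L1 > L2 here.
Ratio L1/L2 = 104/√2582 ≈ 2.0467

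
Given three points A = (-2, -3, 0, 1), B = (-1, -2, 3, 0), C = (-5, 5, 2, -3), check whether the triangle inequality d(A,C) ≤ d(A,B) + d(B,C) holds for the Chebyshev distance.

d(A,B) = max(1, 1, 3, 1) = 3, d(B,C) = max(4, 7, 1, 3) = 7, d(A,C) = max(3, 8, 2, 4) = 8.
d(A,C) = 8 ≤ 3 + 7 = 10. Triangle inequality is satisfied.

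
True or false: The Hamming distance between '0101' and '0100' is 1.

Differing positions: 4. Hamming distance = 1, so the claim is true.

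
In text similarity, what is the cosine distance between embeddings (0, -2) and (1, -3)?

With u = (0, -2), v = (1, -3):
u·v = 0·1 + (-2)·(-3) = 0 + 6 = 6.
|u| = √(0² + (-2)²) = √4, |v| = √(1² + (-3)²) = √10, so |u||v| = √(4·10) = √40.
cos θ = (u·v)/(|u||v|) = 6/√40 ≈ 0.9487
Cosine distance = 1 - cos θ ≈ 1 - 0.9487 = 0.0513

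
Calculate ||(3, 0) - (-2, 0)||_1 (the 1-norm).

Σ|x_i - y_i| = |3 - (-2)| + |0 - 0| = 5 + 0 = 5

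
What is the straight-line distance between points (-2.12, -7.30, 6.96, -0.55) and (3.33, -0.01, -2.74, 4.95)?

√(Σ(x_i - y_i)²) = √((-2.12 - 3.33)² + (-7.3 - (-0.01))² + (6.96 - (-2.74))² + (-0.55 - 4.95)²)
= √((-5.45)² + (-7.29)² + 9.7² + (-5.5)²) = √(29.7025 + 53.1441 + 94.09 + 30.25) = √207.1866 ≈ 14.394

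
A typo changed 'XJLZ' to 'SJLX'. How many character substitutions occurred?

Differing positions: 1, 4. Hamming distance = 2.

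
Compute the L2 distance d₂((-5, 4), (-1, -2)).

√(Σ(x_i - y_i)²) = √((-5 - (-1))² + (4 - (-2))²)
= √((-4)² + 6²) = √(16 + 36) = √52 ≈ 7.2111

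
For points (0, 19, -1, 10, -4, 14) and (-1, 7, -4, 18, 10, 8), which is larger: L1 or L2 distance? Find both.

L1 = |0 - (-1)| + |19 - 7| + |-1 - (-4)| + |10 - 18| + |-4 - 10| + |14 - 8| = 1 + 12 + 3 + 8 + 14 + 6 = 44
L2 = √(1² + 12² + 3² + 8² + 14² + 6²) = √450 ≈ 21.2132
L1 ≥ L2 always (equality iff movement is along one axis); L1 > L2 here.
Ratio L1/L2 = 44/√450 ≈ 2.0742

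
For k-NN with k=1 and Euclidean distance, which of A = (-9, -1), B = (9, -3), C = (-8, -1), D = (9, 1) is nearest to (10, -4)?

Distances: d(A) ≈ 19.2354, d(B) ≈ 1.4142, d(C) ≈ 18.2483, d(D) ≈ 5.099. Nearest: B = (9, -3) with distance 1.4142.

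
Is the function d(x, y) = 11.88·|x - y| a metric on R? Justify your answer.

Yes. Since |x - y| is a metric on R and 11.88 > 0, the positive scalar multiple 11.88·|x - y| is also a metric: scaling by a positive constant preserves non-negativity, identity (d=0 ⟺ |x-y|=0 ⟺ x=y), symmetry, and the triangle inequality.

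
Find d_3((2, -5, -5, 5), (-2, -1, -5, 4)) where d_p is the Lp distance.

(Σ|x_i - y_i|^3)^(1/3) = (|2 - (-2)|^3 + |-5 - (-1)|^3 + |-5 - (-5)|^3 + |5 - 4|^3)^(1/3)
= (4^3 + 4^3 + 0^3 + 1^3)^(1/3) = (64 + 64 + 0 + 1)^(1/3) = (129)^(1/3) ≈ 5.0528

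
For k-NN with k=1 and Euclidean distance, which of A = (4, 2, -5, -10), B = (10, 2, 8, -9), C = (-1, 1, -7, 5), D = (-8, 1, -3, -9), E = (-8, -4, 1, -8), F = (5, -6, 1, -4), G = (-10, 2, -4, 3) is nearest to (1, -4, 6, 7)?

Distances: d(A) ≈ 21.3307, d(B) ≈ 19.4165, d(C) ≈ 14.2127, d(D) ≈ 21.0476, d(E) ≈ 18.1934, d(F) ≈ 12.8841, d(G) ≈ 16.5227. Nearest: F = (5, -6, 1, -4) with distance 12.8841.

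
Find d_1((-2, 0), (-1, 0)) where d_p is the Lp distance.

Σ|x_i - y_i| = |-2 - (-1)| + |0 - 0| = 1 + 0 = 1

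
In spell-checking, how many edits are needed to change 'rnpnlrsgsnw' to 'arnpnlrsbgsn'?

Let D[i][j] be the edit distance between the first i characters of 'rnpnlrsgsnw' and the first j characters of 'arnpnlrsbgsn', with D[i][0] = i, D[0][j] = j, and D[i][j] = D[i-1][j-1] if the characters match, else 1 + min(D[i-1][j], D[i][j-1], D[i-1][j-1]). Filling the table (rows: prefixes of 'rnpnlrsgsnw', columns: prefixes of 'arnpnlrsbgsn'):
     ε  a  r  n  p  n  l  r  s  b  g  s  n
  ε  0  1  2  3  4  5  6  7  8  9 10 11 12
  r  1  1  1  2  3  4  5  6  7  8  9 10 11
  n  2  2  2  1  2  3  4  5  6  7  8  9 10
  p  3  3  3  2  1  2  3  4  5  6  7  8  9
  n  4  4  4  3  2  1  2  3  4  5  6  7  8
  l  5  5  5  4  3  2  1  2  3  4  5  6  7
  r  6  6  5  5  4  3  2  1  2  3  4  5  6
  s  7  7  6  6  5  4  3  2  1  2  3  4  5
  g  8  8  7  7  6  5  4  3  2  2  2  3  4
  s  9  9  8  8  7  6  5  4  3  3  3  2  3
  n 10 10  9  8  8  7  6  5  4  4  4  3  2
  w 11 11 10  9  9  8  7  6  5  5  5  4  3
The bottom-right entry gives D[11][12] = 3, so no sequence of fewer than 3 edits works. Backtracking through the table gives one optimal edit sequence (3 edits):
  rnpnlrsgsnw → arnpnlrsgsnw (ins a @1)
  arnpnlrsgsnw → arnpnlrsbgsnw (ins b @9)
  arnpnlrsbgsnw → arnpnlrsbgsn (del w @13)
Edit distance = 3.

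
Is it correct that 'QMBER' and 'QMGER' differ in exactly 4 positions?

Differing positions: 3. Hamming distance = 1, so the claim that d_H = 4 is false.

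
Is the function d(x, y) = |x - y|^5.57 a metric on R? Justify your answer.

No. d(x,y) = |x-y|^5.57 fails the triangle inequality since p = 5.57 > 1. Counterexample: x = -3, y = 1, z = 9. d(x,z) = |-3 - 9|^5.57 = 12^5.57 ≈ 1025745.3113, but d(x,y) + d(y,z) = 4^5.57 + 8^5.57 ≈ 2256.7017 + 107204.0586 = 109460.7603. Since 1025745.3113 > 109460.7603, the triangle inequality is violated.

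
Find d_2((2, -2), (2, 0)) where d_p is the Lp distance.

(Σ|x_i - y_i|^2)^(1/2) = (|2 - 2|^2 + |-2 - 0|^2)^(1/2)
= (0^2 + 2^2)^(1/2) = (0 + 4)^(1/2) = (4)^(1/2) = 2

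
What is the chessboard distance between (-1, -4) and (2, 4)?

max(|x_i - y_i|) = max(|-1 - 2|, |-4 - 4|) = max(3, 8) = 8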